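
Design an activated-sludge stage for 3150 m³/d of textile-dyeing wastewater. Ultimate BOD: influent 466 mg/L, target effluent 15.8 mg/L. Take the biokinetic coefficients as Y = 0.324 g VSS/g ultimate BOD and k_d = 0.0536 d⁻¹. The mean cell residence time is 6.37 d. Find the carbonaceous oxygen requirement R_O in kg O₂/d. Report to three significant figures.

R_O ≈ 932 kg O₂/d

Correct the yield for decay: Y_obs = Y/(1 + k_d θ_c) = 0.324 / (1 + 0.0536 × 6.37) = 0.324 / 1.341 = 0.2415.
Mass of ultimate BOD removed per day: Q(S₀ − S) = 3150 × 450.2 g/m³ = 1418 kg/d.
Biomass synthesised: P_X = Y_obs × 1418 = 342.5 kg VSS/d.
R_O = Q·ΔS − 1.42 P_X = 1418 − 486.4 = 931.7 kg O₂/d.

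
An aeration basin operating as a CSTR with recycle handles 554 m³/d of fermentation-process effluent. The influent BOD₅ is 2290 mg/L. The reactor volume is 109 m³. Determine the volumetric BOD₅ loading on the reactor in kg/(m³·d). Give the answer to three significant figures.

Applied BOD₅ load per unit volume = Q·S₀/V = (554 × 2290/1000)/109.0 = 11.64 kg BOD₅·m⁻³·d⁻¹.

L_v ≈ 11.6 kg BOD₅/(m³·d)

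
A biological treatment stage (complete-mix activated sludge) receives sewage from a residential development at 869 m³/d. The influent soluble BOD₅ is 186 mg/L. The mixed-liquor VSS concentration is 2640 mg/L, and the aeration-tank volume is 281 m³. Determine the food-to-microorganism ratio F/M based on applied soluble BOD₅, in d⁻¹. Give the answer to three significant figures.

F/M ≈ 0.218 d⁻¹

F/M = Q·S₀ / (V·X) = 869 × 186 / (281.0 × 2640) = 0.2179 g soluble BOD₅·(g VSS·d)⁻¹.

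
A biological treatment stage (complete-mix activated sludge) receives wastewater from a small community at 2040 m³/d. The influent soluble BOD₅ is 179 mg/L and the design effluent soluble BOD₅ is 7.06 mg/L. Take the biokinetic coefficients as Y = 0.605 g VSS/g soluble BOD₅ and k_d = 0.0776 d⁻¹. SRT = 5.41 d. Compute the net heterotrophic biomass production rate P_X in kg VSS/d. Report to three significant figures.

P_X ≈ 149 kg VSS/d

Y_obs = Y / (1 + k_d θ_c) = 0.605 / (1 + 0.0776 × 5.41) = 0.605 / 1.420 = 0.4261.
ΔS = 179 − 7.06 = 171.9 mg/L, so the substrate removal rate is 2040 × 171.9/1000 = 350.8 kg soluble BOD₅/d.
P_X = Y_obs · Q(S₀ − S) = 0.4261 × 350.8 = 149.5 kg VSS/d.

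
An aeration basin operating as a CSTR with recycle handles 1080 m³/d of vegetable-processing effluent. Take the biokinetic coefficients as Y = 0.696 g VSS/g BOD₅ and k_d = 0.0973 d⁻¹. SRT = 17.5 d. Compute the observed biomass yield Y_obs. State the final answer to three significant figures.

Y_obs ≈ 0.258 g VSS/g BOD₅

Y_obs = Y / (1 + k_d θ_c) = 0.696 / (1 + 0.0973 × 17.5) = 0.696 / 2.703 = 0.2575.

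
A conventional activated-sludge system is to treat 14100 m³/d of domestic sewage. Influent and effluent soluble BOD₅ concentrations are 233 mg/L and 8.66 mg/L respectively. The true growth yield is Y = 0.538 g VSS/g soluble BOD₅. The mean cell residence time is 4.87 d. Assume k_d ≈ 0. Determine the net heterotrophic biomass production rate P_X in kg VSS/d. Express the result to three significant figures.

P_X ≈ 1700 kg VSS/d

Since k_d ≈ 0, Y_obs = Y = 0.538 g VSS/g soluble BOD₅.
Substrate removed = Q·(S₀ − S) = 14100 m³/d × (233 − 8.66) g/m³ = 3.16×10^6 g/d = 3163 kg/d.
So the net sludge growth is P_X = 0.5380 × 3163 = 1702 kg VSS/d.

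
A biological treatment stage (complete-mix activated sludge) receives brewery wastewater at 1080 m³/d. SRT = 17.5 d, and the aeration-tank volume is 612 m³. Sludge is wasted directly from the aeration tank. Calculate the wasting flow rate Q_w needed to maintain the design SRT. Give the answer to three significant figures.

With mixed-liquor wasting, θ_c = V/Q_w, so Q_w = V/θ_c = 612.0/17.5 = 34.97 m³/d.

Q_w ≈ 35.0 m³/d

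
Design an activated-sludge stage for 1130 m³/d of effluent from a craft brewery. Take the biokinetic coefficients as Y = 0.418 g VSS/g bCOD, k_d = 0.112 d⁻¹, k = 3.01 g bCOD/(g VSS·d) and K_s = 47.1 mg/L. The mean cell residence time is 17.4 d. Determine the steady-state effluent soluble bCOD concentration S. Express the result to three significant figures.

S ≈ 7.33 mg/L

From the Monod/SRT balance for a CMAS, S = K_s·(1+k_d θ_c)/[θ_c·(Y k − k_d) − 1] = 47.1 × (1 + 0.112 × 17.4) / [17.4 × (0.418 × 3.01 − 0.112) − 1] = 138.9 / 18.94 = 7.332 mg/L.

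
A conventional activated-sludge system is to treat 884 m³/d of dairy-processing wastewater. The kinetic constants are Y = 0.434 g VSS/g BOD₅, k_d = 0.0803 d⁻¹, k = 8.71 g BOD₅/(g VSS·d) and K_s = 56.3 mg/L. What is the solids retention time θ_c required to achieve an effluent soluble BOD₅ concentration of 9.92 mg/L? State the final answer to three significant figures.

Specific growth rate at S = 9.92 mg/L: μ = YkS/(K_s+S) = 0.434·8.71·9.92/(56.3+9.92) = 0.5663 d⁻¹.
θ_c = 1/(μ − k_d) = 1/(0.5663 − 0.0803) = 1/0.4860 = 2.058 d.

θ_c ≈ 2.06 d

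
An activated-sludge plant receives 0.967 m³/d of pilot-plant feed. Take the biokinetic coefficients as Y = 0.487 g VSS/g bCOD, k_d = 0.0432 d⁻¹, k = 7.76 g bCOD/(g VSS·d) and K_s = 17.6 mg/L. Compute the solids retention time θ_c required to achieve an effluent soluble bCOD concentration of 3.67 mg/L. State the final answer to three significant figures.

θ_c ≈ 1.64 d

Specific growth rate at S = 3.67 mg/L: μ = YkS/(K_s+S) = 0.487·7.76·3.67/(17.6+3.67) = 0.6521 d⁻¹.
θ_c = 1/(μ − k_d) = 1/(0.6521 − 0.0432) = 1/0.6089 = 1.642 d.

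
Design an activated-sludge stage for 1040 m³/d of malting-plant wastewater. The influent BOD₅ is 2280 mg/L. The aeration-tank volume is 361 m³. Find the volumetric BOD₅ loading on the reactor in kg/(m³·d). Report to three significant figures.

Applied BOD₅ load per unit volume = Q·S₀/V = (1040 × 2280/1000)/361.0 = 6.568 kg BOD₅·m⁻³·d⁻¹.

L_v ≈ 6.57 kg BOD₅/(m³·d)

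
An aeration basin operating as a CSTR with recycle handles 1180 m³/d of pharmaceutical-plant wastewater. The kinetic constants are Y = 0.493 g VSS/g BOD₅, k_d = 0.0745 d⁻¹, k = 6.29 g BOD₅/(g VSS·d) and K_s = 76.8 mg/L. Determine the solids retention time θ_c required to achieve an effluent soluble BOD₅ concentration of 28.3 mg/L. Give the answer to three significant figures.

From 1/θ_c = Y·k·S/(K_s + S) − k_d: Y·k·S/(K_s+S) = 0.493 × 6.29 × 28.3 / (76.8 + 28.3) = 0.8350 d⁻¹.
θ_c = 1/(μ − k_d) = 1/(0.8350 − 0.0745) = 1/0.7605 = 1.315 d.

θ_c ≈ 1.31 d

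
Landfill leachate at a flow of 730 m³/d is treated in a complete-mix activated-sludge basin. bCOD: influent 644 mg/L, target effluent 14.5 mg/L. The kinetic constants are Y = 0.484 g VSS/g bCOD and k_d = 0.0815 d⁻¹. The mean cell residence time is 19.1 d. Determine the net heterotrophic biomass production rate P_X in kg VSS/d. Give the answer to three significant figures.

Y_obs = Y / (1 + k_d θ_c) = 0.484 / (1 + 0.0815 × 19.1) = 0.484 / 2.557 = 0.1893.
Substrate removed = Q·(S₀ − S) = 730 m³/d × (644 − 14.5) g/m³ = 4.6×10^5 g/d = 459.5 kg/d.
Net biomass production P_X = Y_obs × Q·(S₀ − S) = 0.1893 × 459.5 = 86.99 kg VSS/d.

P_X ≈ 87.0 kg VSS/d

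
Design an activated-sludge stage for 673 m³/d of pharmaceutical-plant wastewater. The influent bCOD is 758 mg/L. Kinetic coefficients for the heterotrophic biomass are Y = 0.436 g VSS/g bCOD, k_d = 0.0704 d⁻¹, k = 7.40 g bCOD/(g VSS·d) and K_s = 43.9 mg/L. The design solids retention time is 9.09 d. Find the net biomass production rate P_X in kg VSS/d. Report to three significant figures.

P_X ≈ 135 kg VSS/d

Effluent substrate depends only on kinetics and SRT: S = K_s(1 + k_d θ_c) / [θ_c(Yk − k_d) − 1] = 43.9 × (1 + 0.0704 × 9.09) / [9.09 × (0.436 × 7.40 − 0.0704) − 1] = 71.99 / 27.69 = 2.600 mg/L.
Y_obs = Y / (1 + k_d θ_c) = 0.436 / (1 + 0.0704 × 9.09) = 0.436 / 1.640 = 0.2659.
ΔS = 758 − 2.60 = 755.4 mg/L, so the substrate removal rate is 673 × 755.4/1000 = 508.4 kg bCOD/d.
So the net sludge growth is P_X = 0.2659 × 508.4 = 135.2 kg VSS/d.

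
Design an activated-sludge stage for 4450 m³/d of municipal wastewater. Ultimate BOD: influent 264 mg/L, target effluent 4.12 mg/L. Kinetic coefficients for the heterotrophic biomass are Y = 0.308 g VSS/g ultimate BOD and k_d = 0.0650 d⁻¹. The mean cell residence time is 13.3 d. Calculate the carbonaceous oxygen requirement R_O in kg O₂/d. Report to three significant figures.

Correct the yield for decay: Y_obs = Y/(1 + k_d θ_c) = 0.308 / (1 + 0.0650 × 13.3) = 0.308 / 1.865 = 0.1652.
Mass of ultimate BOD removed per day: Q(S₀ − S) = 4450 × 259.9 g/m³ = 1156 kg/d.
Net sludge production P_X = 0.1652 × 1156 = 191.0 kg VSS/d.
R_O = Q·(S₀ − S) − 1.42·P_X = 1156 − 1.42 × 191.0 = 885.2 kg O₂/d.

R_O ≈ 885 kg O₂/d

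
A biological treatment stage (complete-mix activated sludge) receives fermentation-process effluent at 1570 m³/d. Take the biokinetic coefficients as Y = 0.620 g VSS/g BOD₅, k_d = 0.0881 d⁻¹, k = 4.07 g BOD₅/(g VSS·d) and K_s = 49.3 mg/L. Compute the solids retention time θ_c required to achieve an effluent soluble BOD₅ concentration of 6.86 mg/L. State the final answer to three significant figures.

θ_c ≈ 4.54 d

From 1/θ_c = Y·k·S/(K_s + S) − k_d: Y·k·S/(K_s+S) = 0.620 × 4.07 × 6.86 / (49.3 + 6.86) = 0.3082 d⁻¹.
Then 1/θ_c = μ − k_d = 0.3082 − 0.0881 = 0.2201 d⁻¹, giving θ_c = 4.543 d.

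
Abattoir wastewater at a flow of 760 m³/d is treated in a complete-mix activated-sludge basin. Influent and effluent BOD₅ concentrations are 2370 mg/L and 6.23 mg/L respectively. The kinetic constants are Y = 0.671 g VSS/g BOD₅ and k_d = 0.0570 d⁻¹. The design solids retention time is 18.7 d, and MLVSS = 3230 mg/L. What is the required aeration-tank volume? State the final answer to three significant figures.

Steady-state biomass mass balance: V·X·(1 + k_d·θ_c) = Y·Q·(S₀ − S)·θ_c, so V = 0.671 × 760 × (2370 − 6.23) × 18.7 / [3230 × (1 + 0.0570 × 18.7)] = 2.25×10^7 / 6673 = 3378 m³.

V ≈ 3380 m³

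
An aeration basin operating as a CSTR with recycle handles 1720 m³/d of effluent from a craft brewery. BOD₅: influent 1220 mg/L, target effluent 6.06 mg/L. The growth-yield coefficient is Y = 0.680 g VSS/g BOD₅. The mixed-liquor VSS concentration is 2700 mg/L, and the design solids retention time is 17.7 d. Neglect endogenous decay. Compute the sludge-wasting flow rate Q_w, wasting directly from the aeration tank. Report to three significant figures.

Q_w ≈ 526 m³/d

With k_d = 0 the design equation reduces to V = Y Q (S₀−S) θ_c / X = 0.680 × 1720 × (1220 − 6.06) × 17.7 / 2700 = 9308 m³.
For wasting at MLVSS concentration, Q_w = V/θ_c = 9308/17.7 = 525.9 m³/d.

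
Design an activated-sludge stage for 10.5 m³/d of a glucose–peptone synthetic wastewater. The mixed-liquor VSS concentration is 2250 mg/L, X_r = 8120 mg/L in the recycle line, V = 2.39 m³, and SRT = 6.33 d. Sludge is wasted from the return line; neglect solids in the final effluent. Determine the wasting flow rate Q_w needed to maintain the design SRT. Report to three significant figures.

θ_c = V·X/(Q_w·X_r) when wasting from the recycle, so Q_w = V·X/(θ_c·X_r) = 2.390 × 2250 / (6.33 × 8120) = 0.1046 m³/d.

Q_w ≈ 0.105 m³/d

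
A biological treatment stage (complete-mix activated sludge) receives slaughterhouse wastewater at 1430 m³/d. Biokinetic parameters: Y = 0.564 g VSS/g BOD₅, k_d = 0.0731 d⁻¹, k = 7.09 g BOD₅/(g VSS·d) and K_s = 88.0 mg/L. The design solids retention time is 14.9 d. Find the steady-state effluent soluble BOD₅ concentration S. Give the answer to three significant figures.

For a completely mixed reactor with recycle the Lawrence–McCarty relation gives S = K_s·(1 + k_d·θ_c) / [θ_c·(Y·k − k_d) − 1] = 88.0 × (1 + 0.0731 × 14.9) / [14.9 × (0.564 × 7.09 − 0.0731) − 1] = 183.8 / 57.49 = 3.198 mg/L.

S ≈ 3.20 mg/L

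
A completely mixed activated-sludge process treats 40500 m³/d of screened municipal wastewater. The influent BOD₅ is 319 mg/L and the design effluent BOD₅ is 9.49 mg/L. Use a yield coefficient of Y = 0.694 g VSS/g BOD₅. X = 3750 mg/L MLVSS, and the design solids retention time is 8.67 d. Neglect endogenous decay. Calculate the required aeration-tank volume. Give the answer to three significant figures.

V·X = Y·Q·ΔS·θ_c gives V = 0.694 × 40500 × (319 − 9.49) × 8.67 / 3750 = 20113 m³.

V ≈ 20100 m³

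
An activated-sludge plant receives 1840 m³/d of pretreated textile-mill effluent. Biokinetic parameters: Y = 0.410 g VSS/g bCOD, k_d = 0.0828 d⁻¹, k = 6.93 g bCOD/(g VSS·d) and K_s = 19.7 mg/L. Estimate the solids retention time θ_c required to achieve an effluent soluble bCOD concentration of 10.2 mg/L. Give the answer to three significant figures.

θ_c ≈ 1.13 d

At the target effluent, Y k S/(K_s+S) = 0.410×6.93×10.2/29.90 = 0.9693 d⁻¹.
Then 1/θ_c = μ − k_d = 0.9693 − 0.0828 = 0.8865 d⁻¹, giving θ_c = 1.128 d.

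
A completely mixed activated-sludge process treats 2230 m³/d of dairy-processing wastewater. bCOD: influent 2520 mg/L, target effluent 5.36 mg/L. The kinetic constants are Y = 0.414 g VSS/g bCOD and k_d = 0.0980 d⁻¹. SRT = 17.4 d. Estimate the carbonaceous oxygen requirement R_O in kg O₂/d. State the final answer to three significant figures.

R_O ≈ 4390 kg O₂/d

The observed yield is Y_obs = Y/(1 + k_d·θ_c) = 0.414 / (1 + 0.0980 × 17.4) = 0.414 / 2.705 = 0.1530 g VSS per g bCOD removed.
Mass of bCOD removed per day: Q(S₀ − S) = 2230 × 2515 g/m³ = 5608 kg/d.
Net sludge production P_X = 0.1530 × 5608 = 858.2 kg VSS/d.
Carbonaceous O₂ demand = substrate oxidised − cell-mass equivalent = 5608 − 1.42 × 858.2 = 4389 kg O₂/d.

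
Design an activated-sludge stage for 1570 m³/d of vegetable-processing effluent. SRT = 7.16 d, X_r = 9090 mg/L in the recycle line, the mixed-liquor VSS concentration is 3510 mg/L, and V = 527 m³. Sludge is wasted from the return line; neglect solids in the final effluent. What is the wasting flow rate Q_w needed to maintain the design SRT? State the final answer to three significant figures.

Wasting from the return line (neglecting effluent solids): Q_w = V·X / (θ_c·X_r) = 527.0 × 3510 / (7.16 × 9090) = 28.42 m³/d.

Q_w ≈ 28.4 m³/d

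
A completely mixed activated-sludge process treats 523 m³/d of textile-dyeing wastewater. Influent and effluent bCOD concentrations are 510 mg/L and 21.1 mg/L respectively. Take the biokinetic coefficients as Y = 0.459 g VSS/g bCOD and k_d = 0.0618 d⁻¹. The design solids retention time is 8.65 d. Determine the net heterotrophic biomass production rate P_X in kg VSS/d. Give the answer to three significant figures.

P_X ≈ 76.5 kg VSS/d

Y_obs = Y / (1 + k_d θ_c) = 0.459 / (1 + 0.0618 × 8.65) = 0.459 / 1.535 = 0.2991.
Mass of bCOD removed per day: Q(S₀ − S) = 523 × 488.9 g/m³ = 255.7 kg/d.
Biomass produced: P_X = Y_obs·Q·ΔS = 0.2991 × 255.7 ≈ 76.48 kg VSS/d.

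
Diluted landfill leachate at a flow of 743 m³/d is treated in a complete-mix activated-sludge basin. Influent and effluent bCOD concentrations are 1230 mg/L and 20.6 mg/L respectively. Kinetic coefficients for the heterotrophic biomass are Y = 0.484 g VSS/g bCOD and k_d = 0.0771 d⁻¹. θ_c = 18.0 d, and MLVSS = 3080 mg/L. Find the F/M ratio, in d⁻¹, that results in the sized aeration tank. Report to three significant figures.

From the SRT design equation V = Y Q (S₀−S) θ_c / [X (1 + k_d θ_c)] = 0.484 × 743 × (1230 − 20.6) × 18.0 / [3080 × (1 + 0.0771 × 18.0)] = 7.83×10^6 / 7354 = 1064 m³.
F/M = Q·S₀ / (V·X) = 743 × 1230 / (1064 × 3080) = 0.2788 g bCOD·(g VSS·d)⁻¹.

F/M ≈ 0.279 d⁻¹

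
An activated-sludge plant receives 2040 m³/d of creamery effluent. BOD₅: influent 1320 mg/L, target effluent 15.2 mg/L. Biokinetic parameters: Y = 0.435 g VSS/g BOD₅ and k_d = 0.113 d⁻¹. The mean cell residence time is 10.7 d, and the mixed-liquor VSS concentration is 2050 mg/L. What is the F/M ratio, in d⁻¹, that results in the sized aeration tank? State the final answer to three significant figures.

From the SRT design equation V = Y Q (S₀−S) θ_c / [X (1 + k_d θ_c)] = 0.435 × 2040 × (1320 − 15.2) × 10.7 / [2050 × (1 + 0.113 × 10.7)] = 1.24×10^7 / 4529 = 2736 m³.
F/M = Q·S₀ / (V·X) = 2040 × 1320 / (2736 × 2050) = 0.4801 g BOD₅·(g VSS·d)⁻¹.

F/M ≈ 0.480 d⁻¹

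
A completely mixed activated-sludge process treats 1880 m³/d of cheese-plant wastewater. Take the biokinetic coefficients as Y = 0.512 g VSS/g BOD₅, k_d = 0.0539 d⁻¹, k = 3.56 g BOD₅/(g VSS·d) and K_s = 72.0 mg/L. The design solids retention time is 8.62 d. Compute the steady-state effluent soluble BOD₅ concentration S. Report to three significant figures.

S ≈ 7.40 mg/L

Effluent substrate depends only on kinetics and SRT: S = K_s(1 + k_d θ_c) / [θ_c(Yk − k_d) − 1] = 72.0 × (1 + 0.0539 × 8.62) / [8.62 × (0.512 × 3.56 − 0.0539) − 1] = 105.5 / 14.25 = 7.402 mg/L.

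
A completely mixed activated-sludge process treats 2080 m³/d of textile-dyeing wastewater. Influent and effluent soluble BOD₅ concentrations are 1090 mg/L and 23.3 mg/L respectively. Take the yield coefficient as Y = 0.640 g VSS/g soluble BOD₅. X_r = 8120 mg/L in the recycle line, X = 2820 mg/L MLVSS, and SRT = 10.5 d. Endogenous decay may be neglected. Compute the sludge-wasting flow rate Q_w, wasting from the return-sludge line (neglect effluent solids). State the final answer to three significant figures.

Q_w ≈ 175 m³/d

With k_d = 0 the design equation reduces to V = Y Q (S₀−S) θ_c / X = 0.640 × 2080 × (1090 − 23.3) × 10.5 / 2820 = 5287 m³.
Wasting from the return line (neglecting effluent solids): Q_w = V·X / (θ_c·X_r) = 5287 × 2820 / (10.5 × 8120) = 174.9 m³/d.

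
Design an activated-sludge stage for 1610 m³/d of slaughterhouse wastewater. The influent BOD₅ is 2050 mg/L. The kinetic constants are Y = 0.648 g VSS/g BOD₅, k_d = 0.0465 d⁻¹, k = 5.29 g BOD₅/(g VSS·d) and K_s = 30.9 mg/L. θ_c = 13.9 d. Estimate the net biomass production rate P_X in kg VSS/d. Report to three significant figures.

P_X ≈ 1300 kg VSS/d

For a completely mixed reactor with recycle the Lawrence–McCarty relation gives S = K_s·(1 + k_d·θ_c) / [θ_c·(Y·k − k_d) − 1] = 30.9 × (1 + 0.0465 × 13.9) / [13.9 × (0.648 × 5.29 − 0.0465) − 1] = 50.87 / 46.00 = 1.106 mg/L.
Y_obs = Y / (1 + k_d θ_c) = 0.648 / (1 + 0.0465 × 13.9) = 0.648 / 1.646 = 0.3936.
Mass of BOD₅ removed per day: Q(S₀ − S) = 1610 × 2049 g/m³ = 3299 kg/d.
So the net sludge growth is P_X = 0.3936 × 3299 = 1298 kg VSS/d.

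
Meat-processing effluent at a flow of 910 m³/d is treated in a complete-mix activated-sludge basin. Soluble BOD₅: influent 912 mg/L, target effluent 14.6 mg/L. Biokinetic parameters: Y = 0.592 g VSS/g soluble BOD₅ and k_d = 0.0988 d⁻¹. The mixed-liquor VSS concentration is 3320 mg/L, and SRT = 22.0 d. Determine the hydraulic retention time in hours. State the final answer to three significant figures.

τ ≈ 26.6 h

Rearranging the biomass balance for a CMAS with decay, V = Y·Q·ΔS·θ_c / [X·(1+k_d θ_c)] = 0.592 × 910 × (912 − 14.6) × 22.0 / [3320 × (1 + 0.0988 × 22.0)] = 1.06×10^7 / 10536 = 1009 m³.
Hydraulic retention time τ = V/Q = 1009 / 910 = 1.109 d = 26.62 h.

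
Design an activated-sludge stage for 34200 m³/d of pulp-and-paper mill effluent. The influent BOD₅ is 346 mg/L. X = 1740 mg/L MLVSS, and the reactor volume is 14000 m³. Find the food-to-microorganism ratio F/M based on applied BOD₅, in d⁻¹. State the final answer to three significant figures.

Food-to-microorganism ratio F/M = Q S₀ / (V X) = 34200 × 346 / (14000 × 1740) = 0.4858 d⁻¹.

F/M ≈ 0.486 d⁻¹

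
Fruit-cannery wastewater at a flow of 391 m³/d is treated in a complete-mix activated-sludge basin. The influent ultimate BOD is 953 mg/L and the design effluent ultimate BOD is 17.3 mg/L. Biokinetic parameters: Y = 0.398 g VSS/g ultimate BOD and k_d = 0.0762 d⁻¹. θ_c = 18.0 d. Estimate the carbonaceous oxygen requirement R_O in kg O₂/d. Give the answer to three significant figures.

Y_obs = Y / (1 + k_d θ_c) = 0.398 / (1 + 0.0762 × 18.0) = 0.398 / 2.372 = 0.1678.
Substrate removed = Q·(S₀ − S) = 391 m³/d × (953 − 17.3) g/m³ = 3.66×10^5 g/d = 365.9 kg/d.
Net sludge production P_X = 0.1678 × 365.9 = 61.40 kg VSS/d.
R_O = Q·(S₀ − S) − 1.42·P_X = 365.9 − 1.42 × 61.40 = 278.7 kg O₂/d.

R_O ≈ 279 kg O₂/d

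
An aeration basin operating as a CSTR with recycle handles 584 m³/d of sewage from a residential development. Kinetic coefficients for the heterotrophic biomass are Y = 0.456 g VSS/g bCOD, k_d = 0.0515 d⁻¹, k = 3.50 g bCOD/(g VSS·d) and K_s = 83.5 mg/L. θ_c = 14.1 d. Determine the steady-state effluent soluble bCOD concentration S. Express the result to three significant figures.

S ≈ 6.94 mg/L

From the Monod/SRT balance for a CMAS, S = K_s·(1+k_d θ_c)/[θ_c·(Y k − k_d) − 1] = 83.5 × (1 + 0.0515 × 14.1) / [14.1 × (0.456 × 3.50 − 0.0515) − 1] = 144.1 / 20.78 = 6.937 mg/L.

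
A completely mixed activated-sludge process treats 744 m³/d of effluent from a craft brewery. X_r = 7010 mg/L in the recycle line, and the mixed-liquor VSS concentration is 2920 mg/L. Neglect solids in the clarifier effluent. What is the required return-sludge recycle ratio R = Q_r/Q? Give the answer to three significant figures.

Solids balance on the clarifier gives (1+R)X = R·X_r, so R = X/(X_r − X) = 2920 / (7010 − 2920) = 0.7139.

R ≈ 0.714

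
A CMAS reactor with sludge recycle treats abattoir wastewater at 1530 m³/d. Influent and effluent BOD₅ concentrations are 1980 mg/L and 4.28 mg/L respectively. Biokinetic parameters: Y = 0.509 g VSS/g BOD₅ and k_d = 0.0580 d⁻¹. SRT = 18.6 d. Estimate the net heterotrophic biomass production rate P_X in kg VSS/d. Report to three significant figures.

Correct the yield for decay: Y_obs = Y/(1 + k_d θ_c) = 0.509 / (1 + 0.0580 × 18.6) = 0.509 / 2.079 = 0.2449.
Mass of BOD₅ removed per day: Q(S₀ − S) = 1530 × 1976 g/m³ = 3023 kg/d.
P_X = Y_obs · Q(S₀ − S) = 0.2449 × 3023 = 740.2 kg VSS/d.

P_X ≈ 740 kg VSS/d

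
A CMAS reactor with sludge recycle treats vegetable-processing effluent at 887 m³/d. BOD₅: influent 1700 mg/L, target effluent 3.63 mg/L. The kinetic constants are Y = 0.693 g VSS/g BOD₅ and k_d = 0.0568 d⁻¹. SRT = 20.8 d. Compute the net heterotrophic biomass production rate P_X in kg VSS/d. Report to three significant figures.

Correct the yield for decay: Y_obs = Y/(1 + k_d θ_c) = 0.693 / (1 + 0.0568 × 20.8) = 0.693 / 2.181 = 0.3177.
Substrate removed = Q·(S₀ − S) = 887 m³/d × (1700 − 3.63) g/m³ = 1.5×10^6 g/d = 1505 kg/d.
So the net sludge growth is P_X = 0.3177 × 1505 = 478.0 kg VSS/d.

P_X ≈ 478 kg VSS/d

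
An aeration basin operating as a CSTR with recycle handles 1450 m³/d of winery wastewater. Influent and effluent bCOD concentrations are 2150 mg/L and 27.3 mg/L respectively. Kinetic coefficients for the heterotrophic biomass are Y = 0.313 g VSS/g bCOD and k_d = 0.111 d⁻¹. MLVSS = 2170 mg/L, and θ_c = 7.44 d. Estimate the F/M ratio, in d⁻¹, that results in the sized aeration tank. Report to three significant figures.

Steady-state biomass mass balance: V·X·(1 + k_d·θ_c) = Y·Q·(S₀ − S)·θ_c, so V = 0.313 × 1450 × (2150 − 27.3) × 7.44 / [2170 × (1 + 0.111 × 7.44)] = 7.17×10^6 / 3962 = 1809 m³.
F/M = Q·S₀ / (V·X) = 1450 × 2150 / (1809 × 2170) = 0.7941 g bCOD·(g VSS·d)⁻¹.

F/M ≈ 0.794 d⁻¹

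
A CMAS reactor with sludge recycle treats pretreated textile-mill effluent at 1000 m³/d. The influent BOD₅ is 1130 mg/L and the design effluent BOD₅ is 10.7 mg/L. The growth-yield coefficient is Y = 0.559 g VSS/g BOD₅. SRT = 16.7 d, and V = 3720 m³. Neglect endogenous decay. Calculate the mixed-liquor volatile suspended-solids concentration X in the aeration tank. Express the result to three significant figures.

From V·X = Y·Q·(S₀ − S)·θ_c (decay neglected): X = 0.559 × 1000 × (1130 − 10.7) × 16.7 / 3720 = 2809 mg/L.

X ≈ 2810 mg/L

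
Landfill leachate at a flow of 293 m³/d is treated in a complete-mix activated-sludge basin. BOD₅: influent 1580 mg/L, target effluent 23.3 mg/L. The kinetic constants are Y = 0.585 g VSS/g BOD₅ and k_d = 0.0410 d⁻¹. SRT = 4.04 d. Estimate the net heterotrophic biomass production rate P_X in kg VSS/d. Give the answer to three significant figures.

Correct the yield for decay: Y_obs = Y/(1 + k_d θ_c) = 0.585 / (1 + 0.0410 × 4.04) = 0.585 / 1.166 = 0.5019.
Mass of BOD₅ removed per day: Q(S₀ − S) = 293 × 1557 g/m³ = 456.1 kg/d.
Net biomass production P_X = Y_obs × Q·(S₀ − S) = 0.5019 × 456.1 = 228.9 kg VSS/d.

P_X ≈ 229 kg VSS/d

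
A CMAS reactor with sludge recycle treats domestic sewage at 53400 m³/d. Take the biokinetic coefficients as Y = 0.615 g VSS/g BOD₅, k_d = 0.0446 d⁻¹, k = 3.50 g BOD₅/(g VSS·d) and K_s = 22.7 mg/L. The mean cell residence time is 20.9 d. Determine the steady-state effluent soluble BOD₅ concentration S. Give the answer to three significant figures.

Effluent substrate depends only on kinetics and SRT: S = K_s(1 + k_d θ_c) / [θ_c(Yk − k_d) − 1] = 22.7 × (1 + 0.0446 × 20.9) / [20.9 × (0.615 × 3.50 − 0.0446) − 1] = 43.86 / 43.06 = 1.019 mg/L.

S ≈ 1.02 mg/L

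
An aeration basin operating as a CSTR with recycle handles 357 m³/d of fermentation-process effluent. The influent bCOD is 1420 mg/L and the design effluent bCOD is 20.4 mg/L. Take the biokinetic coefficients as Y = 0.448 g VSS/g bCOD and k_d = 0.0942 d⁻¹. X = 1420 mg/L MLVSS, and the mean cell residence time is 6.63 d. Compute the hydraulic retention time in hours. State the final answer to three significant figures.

τ ≈ 43.3 h

Rearranging the biomass balance for a CMAS with decay, V = Y·Q·ΔS·θ_c / [X·(1+k_d θ_c)] = 0.448 × 357 × (1420 − 20.4) × 6.63 / [1420 × (1 + 0.0942 × 6.63)] = 1.48×10^6 / 2307 = 643.3 m³.
Hydraulic retention time τ = V/Q = 643.3 / 357 = 1.802 d = 43.25 h.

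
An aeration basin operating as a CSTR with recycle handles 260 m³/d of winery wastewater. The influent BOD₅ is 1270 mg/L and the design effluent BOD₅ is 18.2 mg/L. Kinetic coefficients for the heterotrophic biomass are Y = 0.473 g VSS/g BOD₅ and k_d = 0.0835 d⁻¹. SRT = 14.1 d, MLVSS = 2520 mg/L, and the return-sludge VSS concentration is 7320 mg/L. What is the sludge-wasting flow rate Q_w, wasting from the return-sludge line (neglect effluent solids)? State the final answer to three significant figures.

Q_w ≈ 9.66 m³/d

Rearranging the biomass balance for a CMAS with decay, V = Y·Q·ΔS·θ_c / [X·(1+k_d θ_c)] = 0.473 × 260 × (1270 − 18.2) × 14.1 / [2520 × (1 + 0.0835 × 14.1)] = 2.17×10^6 / 5487 = 395.6 m³.
Q_w = (V·X)/(θ_c X_r) = 395.6 × 2520 / (14.1 × 7320) = 9.659 m³/d.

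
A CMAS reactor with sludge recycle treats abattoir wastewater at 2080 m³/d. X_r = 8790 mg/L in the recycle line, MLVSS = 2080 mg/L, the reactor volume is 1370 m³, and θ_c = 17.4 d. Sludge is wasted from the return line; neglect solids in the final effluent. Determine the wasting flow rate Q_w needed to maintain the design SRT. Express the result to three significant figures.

Q_w ≈ 18.6 m³/d

θ_c = V·X/(Q_w·X_r) when wasting from the recycle, so Q_w = V·X/(θ_c·X_r) = 1370 × 2080 / (17.4 × 8790) = 18.63 m³/d.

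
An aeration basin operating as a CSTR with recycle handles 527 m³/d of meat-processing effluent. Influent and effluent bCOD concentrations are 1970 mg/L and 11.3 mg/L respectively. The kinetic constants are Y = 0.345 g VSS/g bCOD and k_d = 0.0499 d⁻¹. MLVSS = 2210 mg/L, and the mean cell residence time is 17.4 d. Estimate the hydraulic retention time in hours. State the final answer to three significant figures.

τ ≈ 68.3 h

From the SRT design equation V = Y Q (S₀−S) θ_c / [X (1 + k_d θ_c)] = 0.345 × 527 × (1970 − 11.3) × 17.4 / [2210 × (1 + 0.0499 × 17.4)] = 6.2×10^6 / 4129 = 1501 m³.
τ = V/Q = 1501/527 = 2.848 d, or 68.35 h.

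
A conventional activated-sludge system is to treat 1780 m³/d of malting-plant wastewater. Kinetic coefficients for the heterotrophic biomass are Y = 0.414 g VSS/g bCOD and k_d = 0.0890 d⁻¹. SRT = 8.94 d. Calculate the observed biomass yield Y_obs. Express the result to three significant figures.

Correct the yield for decay: Y_obs = Y/(1 + k_d θ_c) = 0.414 / (1 + 0.0890 × 8.94) = 0.414 / 1.796 = 0.2306.

Y_obs ≈ 0.231 g VSS/g bCOD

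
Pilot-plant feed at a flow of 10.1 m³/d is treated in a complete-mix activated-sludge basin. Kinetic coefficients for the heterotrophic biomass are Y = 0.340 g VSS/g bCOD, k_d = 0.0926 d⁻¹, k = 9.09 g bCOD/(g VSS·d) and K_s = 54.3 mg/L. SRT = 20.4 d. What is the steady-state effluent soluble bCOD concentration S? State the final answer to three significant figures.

S ≈ 2.61 mg/L

Effluent substrate depends only on kinetics and SRT: S = K_s(1 + k_d θ_c) / [θ_c(Yk − k_d) − 1] = 54.3 × (1 + 0.0926 × 20.4) / [20.4 × (0.340 × 9.09 − 0.0926) − 1] = 156.9 / 60.16 = 2.608 mg/L.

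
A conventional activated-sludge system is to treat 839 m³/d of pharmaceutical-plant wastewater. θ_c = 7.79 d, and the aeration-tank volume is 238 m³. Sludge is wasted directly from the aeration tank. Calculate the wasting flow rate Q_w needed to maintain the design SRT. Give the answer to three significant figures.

Wasting from the aeration tank: Q_w = V / θ_c = 238.0 / 7.79 = 30.55 m³/d.

Q_w ≈ 30.6 m³/d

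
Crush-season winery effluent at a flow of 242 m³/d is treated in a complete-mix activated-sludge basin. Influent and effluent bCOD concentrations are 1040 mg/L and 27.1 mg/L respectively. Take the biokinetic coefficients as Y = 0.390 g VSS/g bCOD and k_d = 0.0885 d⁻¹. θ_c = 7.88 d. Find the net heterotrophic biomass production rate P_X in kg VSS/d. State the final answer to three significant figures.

Y_obs = Y / (1 + k_d θ_c) = 0.390 / (1 + 0.0885 × 7.88) = 0.390 / 1.697 = 0.2298.
Mass of bCOD removed per day: Q(S₀ − S) = 242 × 1013 g/m³ = 245.1 kg/d.
So the net sludge growth is P_X = 0.2298 × 245.1 = 56.32 kg VSS/d.

P_X ≈ 56.3 kg VSS/d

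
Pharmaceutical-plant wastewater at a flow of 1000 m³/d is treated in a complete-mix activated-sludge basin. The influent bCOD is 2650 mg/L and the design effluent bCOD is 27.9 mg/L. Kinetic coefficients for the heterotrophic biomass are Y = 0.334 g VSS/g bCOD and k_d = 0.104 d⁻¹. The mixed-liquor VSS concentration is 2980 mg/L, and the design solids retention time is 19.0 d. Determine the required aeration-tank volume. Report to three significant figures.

V ≈ 1880 m³

From the SRT design equation V = Y Q (S₀−S) θ_c / [X (1 + k_d θ_c)] = 0.334 × 1000 × (2650 − 27.9) × 19.0 / [2980 × (1 + 0.104 × 19.0)] = 1.66×10^7 / 8868 = 1876 m³.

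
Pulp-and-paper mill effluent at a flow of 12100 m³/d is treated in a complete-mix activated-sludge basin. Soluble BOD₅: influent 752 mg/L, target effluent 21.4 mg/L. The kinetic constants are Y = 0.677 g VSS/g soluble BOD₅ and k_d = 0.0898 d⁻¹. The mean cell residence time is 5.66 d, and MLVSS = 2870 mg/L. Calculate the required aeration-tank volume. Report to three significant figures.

V ≈ 7830 m³

Rearranging the biomass balance for a CMAS with decay, V = Y·Q·ΔS·θ_c / [X·(1+k_d θ_c)] = 0.677 × 12100 × (752 − 21.4) × 5.66 / [2870 × (1 + 0.0898 × 5.66)] = 3.39×10^7 / 4329 = 7825 m³.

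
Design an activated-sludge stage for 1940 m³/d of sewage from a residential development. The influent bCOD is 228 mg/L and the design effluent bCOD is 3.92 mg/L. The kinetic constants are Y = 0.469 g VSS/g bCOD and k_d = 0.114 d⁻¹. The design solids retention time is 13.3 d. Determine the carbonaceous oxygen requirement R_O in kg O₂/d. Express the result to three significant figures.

Observed yield with endogenous decay: Y_obs = Y / (1 + k_d·θ_c) = 0.469 / (1 + 0.114 × 13.3) = 0.469 / 2.516 = 0.1864 g VSS/g bCOD.
ΔS = 228 − 3.92 = 224.1 mg/L, so the substrate removal rate is 1940 × 224.1/1000 = 434.7 kg bCOD/d.
P_X = Y_obs·Q·(S₀ − S) = 0.1864 × 434.7 = 81.03 kg VSS/d.
R_O = Q·(S₀ − S) − 1.42·P_X = 434.7 − 1.42 × 81.03 = 319.7 kg O₂/d.

R_O ≈ 320 kg O₂/d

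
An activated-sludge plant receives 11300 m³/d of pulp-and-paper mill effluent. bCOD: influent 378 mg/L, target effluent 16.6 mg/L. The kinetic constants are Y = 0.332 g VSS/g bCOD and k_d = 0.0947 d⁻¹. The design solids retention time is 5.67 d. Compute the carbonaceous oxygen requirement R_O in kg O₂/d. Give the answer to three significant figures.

R_O ≈ 2830 kg O₂/d

The observed yield is Y_obs = Y/(1 + k_d·θ_c) = 0.332 / (1 + 0.0947 × 5.67) = 0.332 / 1.537 = 0.2160 g VSS per g bCOD removed.
Substrate removed = Q·(S₀ − S) = 11300 m³/d × (378 − 16.6) g/m³ = 4.08×10^6 g/d = 4084 kg/d.
Biomass synthesised: P_X = Y_obs × 4084 = 882.2 kg VSS/d.
R_O = Q·(S₀ − S) − 1.42·P_X = 4084 − 1.42 × 882.2 = 2831 kg O₂/d.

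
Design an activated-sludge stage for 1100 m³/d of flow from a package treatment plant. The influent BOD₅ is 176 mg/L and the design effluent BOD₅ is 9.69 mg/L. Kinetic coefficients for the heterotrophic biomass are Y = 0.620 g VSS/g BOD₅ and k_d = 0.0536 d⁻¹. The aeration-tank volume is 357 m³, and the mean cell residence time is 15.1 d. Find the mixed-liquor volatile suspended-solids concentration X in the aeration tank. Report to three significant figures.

From V·X·(1 + k_d·θ_c) = Y·Q·(S₀ − S)·θ_c: X = 0.620 × 1100 × (176 − 9.69) × 15.1 / [357 × (1 + 0.0536 × 15.1)] = 2651 mg/L.

X ≈ 2650 mg/L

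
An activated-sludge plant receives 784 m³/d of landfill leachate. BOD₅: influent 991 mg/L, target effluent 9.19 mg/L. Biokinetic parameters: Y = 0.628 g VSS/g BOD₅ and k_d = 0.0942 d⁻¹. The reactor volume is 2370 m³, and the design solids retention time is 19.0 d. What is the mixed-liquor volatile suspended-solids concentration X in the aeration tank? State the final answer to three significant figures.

X ≈ 1390 mg/L

X = Y·Q·ΔS·θ_c / [V·(1 + k_d θ_c)] = 0.628 × 784 × (991 − 9.19) × 19.0 / [2370 × (1 + 0.0942 × 19.0)] = 1389 mg/L.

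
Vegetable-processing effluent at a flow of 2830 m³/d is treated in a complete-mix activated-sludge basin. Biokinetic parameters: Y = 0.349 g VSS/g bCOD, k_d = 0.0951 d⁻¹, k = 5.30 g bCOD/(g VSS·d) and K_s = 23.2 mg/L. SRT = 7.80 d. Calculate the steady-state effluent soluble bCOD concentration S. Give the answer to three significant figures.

From the Monod/SRT balance for a CMAS, S = K_s·(1+k_d θ_c)/[θ_c·(Y k − k_d) − 1] = 23.2 × (1 + 0.0951 × 7.80) / [7.80 × (0.349 × 5.30 − 0.0951) − 1] = 40.41 / 12.69 = 3.185 mg/L.

S ≈ 3.19 mg/L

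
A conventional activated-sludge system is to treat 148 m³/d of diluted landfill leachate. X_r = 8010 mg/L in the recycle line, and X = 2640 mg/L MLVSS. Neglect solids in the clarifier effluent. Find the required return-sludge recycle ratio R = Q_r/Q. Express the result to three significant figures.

R ≈ 0.492

Mass balance around the secondary clarifier (neglecting effluent solids): R = X / (X_r − X) = 2640 / (8010 − 2640) = 0.4916.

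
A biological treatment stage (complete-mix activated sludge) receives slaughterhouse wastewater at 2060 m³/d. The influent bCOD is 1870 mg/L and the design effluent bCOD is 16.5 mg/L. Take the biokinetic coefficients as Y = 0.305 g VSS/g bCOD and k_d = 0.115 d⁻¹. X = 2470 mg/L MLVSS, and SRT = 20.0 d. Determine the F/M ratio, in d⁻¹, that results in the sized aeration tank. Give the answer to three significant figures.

Rearranging the biomass balance for a CMAS with decay, V = Y·Q·ΔS·θ_c / [X·(1+k_d θ_c)] = 0.305 × 2060 × (1870 − 16.5) × 20.0 / [2470 × (1 + 0.115 × 20.0)] = 2.33×10^7 / 8151 = 2857 m³.
F/M = Q·S₀ / (V·X) = 2060 × 1870 / (2857 × 2470) = 0.5458 g bCOD·(g VSS·d)⁻¹.

F/M ≈ 0.546 d⁻¹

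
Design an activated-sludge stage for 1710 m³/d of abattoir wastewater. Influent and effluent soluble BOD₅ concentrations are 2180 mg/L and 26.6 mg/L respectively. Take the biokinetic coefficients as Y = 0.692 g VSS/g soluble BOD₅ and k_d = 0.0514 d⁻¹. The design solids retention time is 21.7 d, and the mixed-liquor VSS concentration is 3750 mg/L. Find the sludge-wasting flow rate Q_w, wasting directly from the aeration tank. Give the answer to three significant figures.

Q_w ≈ 321 m³/d

From the SRT design equation V = Y Q (S₀−S) θ_c / [X (1 + k_d θ_c)] = 0.692 × 1710 × (2180 − 26.6) × 21.7 / [3750 × (1 + 0.0514 × 21.7)] = 5.53×10^7 / 7933 = 6971 m³.
For wasting at MLVSS concentration, Q_w = V/θ_c = 6971/21.7 = 321.2 m³/d.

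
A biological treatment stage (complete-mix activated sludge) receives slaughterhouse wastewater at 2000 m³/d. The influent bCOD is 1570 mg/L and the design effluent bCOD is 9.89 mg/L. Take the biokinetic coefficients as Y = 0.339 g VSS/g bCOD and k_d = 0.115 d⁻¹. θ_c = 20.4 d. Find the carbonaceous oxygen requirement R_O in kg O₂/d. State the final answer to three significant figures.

The observed yield is Y_obs = Y/(1 + k_d·θ_c) = 0.339 / (1 + 0.115 × 20.4) = 0.339 / 3.346 = 0.1013 g VSS per g bCOD removed.
ΔS = 1570 − 9.89 = 1560 mg/L, so the substrate removal rate is 2000 × 1560/1000 = 3120 kg bCOD/d.
Biomass synthesised: P_X = Y_obs × 3120 = 316.1 kg VSS/d.
R_O = Q·ΔS − 1.42 P_X = 3120 − 448.9 = 2671 kg O₂/d.

R_O ≈ 2670 kg O₂/d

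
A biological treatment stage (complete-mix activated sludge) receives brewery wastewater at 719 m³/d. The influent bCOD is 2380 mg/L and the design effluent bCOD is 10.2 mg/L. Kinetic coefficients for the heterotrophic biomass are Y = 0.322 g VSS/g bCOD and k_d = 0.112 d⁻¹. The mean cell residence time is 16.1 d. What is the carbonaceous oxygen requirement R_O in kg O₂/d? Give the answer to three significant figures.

R_O ≈ 1430 kg O₂/d

Y_obs = Y / (1 + k_d θ_c) = 0.322 / (1 + 0.112 × 16.1) = 0.322 / 2.803 = 0.1149.
Substrate removed = Q·(S₀ − S) = 719 m³/d × (2380 − 10.2) g/m³ = 1.7×10^6 g/d = 1704 kg/d.
P_X = Y_obs·Q·(S₀ − S) = 0.1149 × 1704 = 195.7 kg VSS/d.
R_O = Q·(S₀ − S) − 1.42·P_X = 1704 − 1.42 × 195.7 = 1426 kg O₂/d.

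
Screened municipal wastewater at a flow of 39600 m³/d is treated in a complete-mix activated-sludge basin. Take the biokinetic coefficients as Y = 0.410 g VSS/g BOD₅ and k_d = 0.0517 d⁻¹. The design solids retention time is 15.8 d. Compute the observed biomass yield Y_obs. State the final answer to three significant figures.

Y_obs ≈ 0.226 g VSS/g BOD₅

Y_obs = Y / (1 + k_d θ_c) = 0.410 / (1 + 0.0517 × 15.8) = 0.410 / 1.817 = 0.2257.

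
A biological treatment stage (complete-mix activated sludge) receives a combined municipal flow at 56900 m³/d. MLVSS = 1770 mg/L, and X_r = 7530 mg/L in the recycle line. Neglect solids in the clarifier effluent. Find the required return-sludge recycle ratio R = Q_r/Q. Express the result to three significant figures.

R ≈ 0.307

Mass balance around the secondary clarifier (neglecting effluent solids): R = X / (X_r − X) = 1770 / (7530 − 1770) = 0.3073.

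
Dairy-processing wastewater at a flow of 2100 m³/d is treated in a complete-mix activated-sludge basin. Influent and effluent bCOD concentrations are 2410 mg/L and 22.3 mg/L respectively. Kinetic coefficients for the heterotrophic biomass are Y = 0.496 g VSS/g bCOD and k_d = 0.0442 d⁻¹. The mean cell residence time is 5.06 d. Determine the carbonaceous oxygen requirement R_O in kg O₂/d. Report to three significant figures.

The observed yield is Y_obs = Y/(1 + k_d·θ_c) = 0.496 / (1 + 0.0442 × 5.06) = 0.496 / 1.224 = 0.4053 g VSS per g bCOD removed.
Substrate removed = Q·(S₀ − S) = 2100 m³/d × (2410 − 22.3) g/m³ = 5.01×10^6 g/d = 5014 kg/d.
Net sludge production P_X = 0.4053 × 5014 = 2032 kg VSS/d.
Carbonaceous O₂ demand = substrate oxidised − cell-mass equivalent = 5014 − 1.42 × 2032 = 2128 kg O₂/d.

R_O ≈ 2130 kg O₂/d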